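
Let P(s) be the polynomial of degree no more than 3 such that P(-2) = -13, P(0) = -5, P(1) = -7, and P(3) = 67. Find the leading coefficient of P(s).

3

Write P(s) = as^3 + bs^2 + cs + d. Substituting each data point gives a linear system:
  -8a + 4b - 2c + d = -13
  d = -5
  a + b + c + d = -7
  27a + 9b + 3c + d = 67
Solving the system yields a = 3, b = 1, c = -6, d = -5.
So P(s) = 3s³ + s² - 6s - 5.
The leading coefficient is 3.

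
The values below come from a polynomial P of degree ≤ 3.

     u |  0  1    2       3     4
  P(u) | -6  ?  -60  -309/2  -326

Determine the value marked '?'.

-37/2

On equispaced nodes a degree-3 polynomial has vanishing fourth forward difference, so
  P(0) - 4·P(1) + 6·P(2) - 4·P(3) + P(4) = 0.
Substituting the known values and solving for P(1):
  -4·P(1) = 74
  P(1) = -37/2.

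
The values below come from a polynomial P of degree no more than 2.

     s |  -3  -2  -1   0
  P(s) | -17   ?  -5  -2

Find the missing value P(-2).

On equispaced nodes a degree-2 polynomial has vanishing third forward difference, so
  - P(-3) + 3·P(-2) - 3·P(-1) + P(0) = 0.
Substituting the known values and solving for P(-2):
  3·P(-2) = -30
  P(-2) = -10.

-10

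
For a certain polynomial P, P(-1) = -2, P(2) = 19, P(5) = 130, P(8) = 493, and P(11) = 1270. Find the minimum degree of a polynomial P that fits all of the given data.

Forward differences of the values at n = -1, 2, 5, 8, 11:
  P  : -2  19  130  493  1270
  Δ  : 21  111  363  777
  Δ^2: 90  252  414
  Δ^3: 162  162
  Δ^4: 0
The third differences are constant (162) and nonzero, while all higher differences vanish, so the minimal degree is 3.

3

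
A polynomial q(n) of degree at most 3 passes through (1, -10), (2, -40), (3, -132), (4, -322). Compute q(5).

-646

Using the Lagrange interpolation formula with nodes 1, 2, 3, 4:
  L_0(n) = (n - 2)(n - 3)(n - 4) / -6
  L_1(n) = (n - 1)(n - 3)(n - 4) / 2
  L_2(n) = (n - 1)(n - 2)(n - 4) / -2
  L_3(n) = (n - 1)(n - 2)(n - 3) / 6
Then q(n) = -10·L_0(n) - 40·L_1(n) - 132·L_2(n) - 322·L_3(n).
Expanding and collecting terms gives q(n) = -6n^3 + 5n^2 - 3n - 6.
Evaluating at n = 5: q(5) = -646.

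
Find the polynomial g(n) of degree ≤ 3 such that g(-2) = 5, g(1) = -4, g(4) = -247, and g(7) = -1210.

g(n) = -3n^3 - 4n^2 + 2n + 1

Write g(n) = an^3 + bn^2 + cn + d. Substituting each data point gives a linear system:
  -8a + 4b - 2c + d = 5
  a + b + c + d = -4
  64a + 16b + 4c + d = -247
  343a + 49b + 7c + d = -1210
Solving the system yields a = -3, b = -4, c = 2, d = 1.
So g(n) = -3n^3 - 4n^2 + 2n + 1.
Check: g(7) = -1210. ✓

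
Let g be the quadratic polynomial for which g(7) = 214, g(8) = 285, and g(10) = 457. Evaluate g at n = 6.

153

Using the Lagrange interpolation formula with nodes 7, 8, 10:
  L_0(n) = (n - 8)(n - 10) / 3
  L_1(n) = (n - 7)(n - 10) / -2
  L_2(n) = (n - 7)(n - 8) / 6
Then g(n) = 214·L_0(n) + 285·L_1(n) + 457·L_2(n).
Expanding and collecting terms gives g(n) = 5n^2 - 4n - 3.
Evaluating at n = 6: g(6) = 153.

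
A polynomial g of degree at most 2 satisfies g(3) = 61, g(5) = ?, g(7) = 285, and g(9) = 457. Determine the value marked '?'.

153

On equispaced nodes a degree-2 polynomial has vanishing third forward difference, so
  - g(3) + 3·g(5) - 3·g(7) + g(9) = 0.
Substituting the known values and solving for g(5):
  3·g(5) = 459
  g(5) = 153.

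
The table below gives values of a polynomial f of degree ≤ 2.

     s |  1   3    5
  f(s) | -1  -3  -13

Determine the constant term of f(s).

Write f(s) = as^2 + bs + c. Substituting each data point gives a linear system:
  a + b + c = -1
  9a + 3b + c = -3
  25a + 5b + c = -13
Solving the system yields a = -1, b = 3, c = -3.
So f(s) = -s^2 + 3s - 3.
The constant term is -3.

-3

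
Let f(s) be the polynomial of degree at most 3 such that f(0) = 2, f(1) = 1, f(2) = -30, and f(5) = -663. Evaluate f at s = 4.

Write f(s) = as^3 + bs^2 + cs + d. Substituting each data point gives a linear system:
  d = 2
  a + b + c + d = 1
  8a + 4b + 2c + d = -30
  125a + 25b + 5c + d = -663
Solving the system yields a = -6, b = 3, c = 2, d = 2.
So f(s) = -6s^3 + 3s^2 + 2s + 2.
Then f(4) = -326.

-326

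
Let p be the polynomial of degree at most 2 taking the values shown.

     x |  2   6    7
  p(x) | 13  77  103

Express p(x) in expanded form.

Using the Lagrange interpolation formula with nodes 2, 6, 7:
  L_0(x) = (x - 6)(x - 7) / 20
  L_1(x) = (x - 2)(x - 7) / -4
  L_2(x) = (x - 2)(x - 6) / 5
Then p(x) = 13·L_0(x) + 77·L_1(x) + 103·L_2(x).
Expanding and collecting terms gives p(x) = 2x^2 + 5.
Check: p(6) = 77. ✓

p(x) = 2x^2 + 5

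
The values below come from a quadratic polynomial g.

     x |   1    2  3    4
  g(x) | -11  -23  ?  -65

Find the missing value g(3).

On equispaced nodes a degree-2 polynomial has vanishing third forward difference, so
  - g(1) + 3·g(2) - 3·g(3) + g(4) = 0.
Substituting the known values and solving for g(3):
  -3·g(3) = 123
  g(3) = -41.

-41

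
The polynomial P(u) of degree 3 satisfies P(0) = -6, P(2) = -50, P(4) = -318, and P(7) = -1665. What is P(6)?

Write P(u) = au^3 + bu^2 + cu + d. Substituting each data point gives a linear system:
  d = -6
  8a + 4b + 2c + d = -50
  64a + 16b + 4c + d = -318
  343a + 49b + 7c + d = -1665
Solving the system yields a = -5, b = 2, c = -6, d = -6.
So P(u) = -5u^3 + 2u^2 - 6u - 6.
Then P(6) = -1050.

-1050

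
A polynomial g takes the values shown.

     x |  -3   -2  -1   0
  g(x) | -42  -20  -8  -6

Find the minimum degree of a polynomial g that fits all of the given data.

2

Forward differences of the values at x = -3, -2, -1, 0:
  g  : -42  -20  -8  -6
  Δ  : 22  12  2
  Δ^2: -10  -10
  Δ^3: 0
The second differences are constant (-10) and nonzero, while all higher differences vanish, so the minimal degree is 2.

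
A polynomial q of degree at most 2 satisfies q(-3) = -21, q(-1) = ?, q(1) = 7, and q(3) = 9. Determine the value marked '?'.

The 3 known points determine the degree-2 polynomial uniquely.
Write q(t) = at^2 + bt + c. Substituting each data point gives a linear system:
  9a - 3b + c = -21
  a + b + c = 7
  9a + 3b + c = 9
Solving the system yields a = -1, b = 5, c = 3.
So q(t) = -t^2 + 5t + 3.
Then q(-1) = -3.

-3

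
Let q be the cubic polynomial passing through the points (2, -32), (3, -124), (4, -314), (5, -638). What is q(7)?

Using the Lagrange interpolation formula with nodes 2, 3, 4, 5:
  L_0(s) = (s - 3)(s - 4)(s - 5) / -6
  L_1(s) = (s - 2)(s - 4)(s - 5) / 2
  L_2(s) = (s - 2)(s - 3)(s - 5) / -2
  L_3(s) = (s - 2)(s - 3)(s - 4) / 6
Then q(s) = -32·L_0(s) - 124·L_1(s) - 314·L_2(s) - 638·L_3(s).
Expanding and collecting terms gives q(s) = -6s³ + 5s² - 3s + 2.
Evaluating at s = 7: q(7) = -1832.

-1832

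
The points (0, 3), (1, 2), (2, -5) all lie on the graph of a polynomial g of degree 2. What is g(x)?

g(x) = -3x^2 + 2x + 3

Using the Lagrange interpolation formula with nodes 0, 1, 2:
  L_0(x) = (x - 1)(x - 2) / 2
  L_1(x) = x(x - 2) / -1
  L_2(x) = x(x - 1) / 2
Then g(x) = 3·L_0(x) + 2·L_1(x) - 5·L_2(x).
Expanding and collecting terms gives g(x) = -3x^2 + 2x + 3.
Check: g(1) = 2. ✓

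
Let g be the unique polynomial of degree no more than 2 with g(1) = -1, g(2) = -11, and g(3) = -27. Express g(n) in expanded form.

Write g(n) = an^2 + bn + c. Substituting each data point gives a linear system:
  a + b + c = -1
  4a + 2b + c = -11
  9a + 3b + c = -27
Solving the system yields a = -3, b = -1, c = 3.
So g(n) = -3n^2 - n + 3.
Check: g(3) = -27. ✓

g(n) = -3n^2 - n + 3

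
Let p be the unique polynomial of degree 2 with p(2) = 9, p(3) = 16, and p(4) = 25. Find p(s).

Write p(s) = as^2 + bs + c. Substituting each data point gives a linear system:
  4a + 2b + c = 9
  9a + 3b + c = 16
  16a + 4b + c = 25
Solving the system yields a = 1, b = 2, c = 1.
So p(s) = s² + 2s + 1.
Check: p(4) = 25. ✓

p(s) = s^2 + 2s + 1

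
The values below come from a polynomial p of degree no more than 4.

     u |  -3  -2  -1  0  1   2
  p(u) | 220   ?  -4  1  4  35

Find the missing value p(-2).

31

On equispaced nodes a degree-4 polynomial has vanishing fifth forward difference, so
  - p(-3) + 5·p(-2) - 10·p(-1) + 10·p(0) - 5·p(1) + p(2) = 0.
Substituting the known values and solving for p(-2):
  5·p(-2) = 155
  p(-2) = 31.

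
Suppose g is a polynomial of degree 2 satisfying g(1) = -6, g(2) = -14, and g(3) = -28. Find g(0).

Using the Lagrange interpolation formula with nodes 1, 2, 3:
  L_0(t) = (t - 2)(t - 3) / 2
  L_1(t) = (t - 1)(t - 3) / -1
  L_2(t) = (t - 1)(t - 2) / 2
Then g(t) = -6·L_0(t) - 14·L_1(t) - 28·L_2(t).
Expanding and collecting terms gives g(t) = -3t^2 + t - 4.
Evaluating at t = 0: g(0) = -4.

-4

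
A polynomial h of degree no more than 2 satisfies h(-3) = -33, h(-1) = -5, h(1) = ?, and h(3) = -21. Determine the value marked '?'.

On equispaced nodes a degree-2 polynomial has vanishing third forward difference, so
  - h(-3) + 3·h(-1) - 3·h(1) + h(3) = 0.
Substituting the known values and solving for h(1):
  -3·h(1) = 3
  h(1) = -1.

-1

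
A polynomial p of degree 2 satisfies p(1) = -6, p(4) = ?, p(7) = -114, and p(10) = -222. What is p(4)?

The 3 known points determine the degree-2 polynomial uniquely.
Write p(s) = as^2 + bs + c. Substituting each data point gives a linear system:
  a + b + c = -6
  49a + 7b + c = -114
  100a + 10b + c = -222
Solving the system yields a = -2, b = -2, c = -2.
So p(s) = -2s^2 - 2s - 2.
Then p(4) = -42.

-42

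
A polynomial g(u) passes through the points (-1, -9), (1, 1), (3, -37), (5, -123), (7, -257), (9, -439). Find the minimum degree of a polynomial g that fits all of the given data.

2

Forward differences of the values at u = -1, 1, 3, 5, 7, 9:
  g  : -9  1  -37  -123  -257  -439
  Δ  : 10  -38  -86  -134  -182
  Δ^2: -48  -48  -48  -48
  Δ^3: 0  0  0
  Δ^4: 0  0
  Δ^5: 0
The second differences are constant (-48) and nonzero, while all higher differences vanish, so the minimal degree is 2.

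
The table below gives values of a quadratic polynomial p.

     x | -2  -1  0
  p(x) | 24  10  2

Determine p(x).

Write p(x) = ax^2 + bx + c. Substituting each data point gives a linear system:
  4a - 2b + c = 24
  a - b + c = 10
  c = 2
Solving the system yields a = 3, b = -5, c = 2.
So p(x) = 3x^2 - 5x + 2.
Check: p(0) = 2. ✓

p(x) = 3x^2 - 5x + 2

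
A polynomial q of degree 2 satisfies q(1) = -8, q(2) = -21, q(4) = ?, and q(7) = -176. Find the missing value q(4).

The 3 known points determine the degree-2 polynomial uniquely.
Write q(s) = as^2 + bs + c. Substituting each data point gives a linear system:
  a + b + c = -8
  4a + 2b + c = -21
  49a + 7b + c = -176
Solving the system yields a = -3, b = -4, c = -1.
So q(s) = -3s² - 4s - 1.
Then q(4) = -65.

-65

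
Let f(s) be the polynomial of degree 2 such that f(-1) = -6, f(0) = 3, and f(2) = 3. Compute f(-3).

-42

Using the Lagrange interpolation formula with nodes -1, 0, 2:
  L_0(s) = s(s - 2) / 3
  L_1(s) = (s + 1)(s - 2) / -2
  L_2(s) = (s + 1)s / 6
Then f(s) = -6·L_0(s) + 3·L_1(s) + 3·L_2(s).
Expanding and collecting terms gives f(s) = -3s^2 + 6s + 3.
Evaluating at s = -3: f(-3) = -42.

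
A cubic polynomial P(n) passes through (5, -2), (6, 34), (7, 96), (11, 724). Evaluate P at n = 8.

Using the Lagrange interpolation formula with nodes 5, 6, 7, 11:
  L_0(n) = (n - 6)(n - 7)(n - 11) / -12
  L_1(n) = (n - 5)(n - 7)(n - 11) / 5
  L_2(n) = (n - 5)(n - 6)(n - 11) / -8
  L_3(n) = (n - 5)(n - 6)(n - 7) / 120
Then P(n) = -2·L_0(n) + 34·L_1(n) + 96·L_2(n) + 724·L_3(n).
Expanding and collecting terms gives P(n) = n³ - 5n² - 2.
Evaluating at n = 8: P(8) = 190.

190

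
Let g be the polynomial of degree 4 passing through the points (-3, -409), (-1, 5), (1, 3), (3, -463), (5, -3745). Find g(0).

Write g(t) = at^4 + bt^3 + ct^2 + dt + e. Substituting each data point gives a linear system:
  81a - 27b + 9c - 3d + e = -409
  a - b + c - d + e = 5
  a + b + c + d + e = 3
  81a + 27b + 9c + 3d + e = -463
  625a + 125b + 25c + 5d + e = -3745
Solving the system yields a = -6, b = -1, c = 5, d = 0, e = 5.
So g(t) = -6t^4 - t^3 + 5t^2 + 5.
Then g(0) = 5.

5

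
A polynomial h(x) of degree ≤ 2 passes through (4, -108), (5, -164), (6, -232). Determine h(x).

Write h(x) = ax^2 + bx + c. Substituting each data point gives a linear system:
  16a + 4b + c = -108
  25a + 5b + c = -164
  36a + 6b + c = -232
Solving the system yields a = -6, b = -2, c = -4.
So h(x) = -6x^2 - 2x - 4.
Check: h(4) = -108. ✓

h(x) = -6x^2 - 2x - 4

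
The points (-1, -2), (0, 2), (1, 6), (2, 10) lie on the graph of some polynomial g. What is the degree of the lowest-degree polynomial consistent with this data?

1

Forward differences of the values at s = -1, 0, 1, 2:
  g  : -2  2  6  10
  Δ  : 4  4  4
  Δ^2: 0  0
  Δ^3: 0
The first differences are constant (4) and nonzero, while all higher differences vanish, so the minimal degree is 1.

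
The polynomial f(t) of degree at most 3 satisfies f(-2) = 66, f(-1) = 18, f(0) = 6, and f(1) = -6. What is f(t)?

Using the Lagrange interpolation formula with nodes -2, -1, 0, 1:
  L_0(t) = (t + 1)t(t - 1) / -6
  L_1(t) = (t + 2)t(t - 1) / 2
  L_2(t) = (t + 2)(t + 1)(t - 1) / -2
  L_3(t) = (t + 2)(t + 1)t / 6
Then f(t) = 66·L_0(t) + 18·L_1(t) + 6·L_2(t) - 6·L_3(t).
Expanding and collecting terms gives f(t) = -6t^3 - 6t + 6.
Check: f(-1) = 18. ✓

f(t) = -6t^3 - 6t + 6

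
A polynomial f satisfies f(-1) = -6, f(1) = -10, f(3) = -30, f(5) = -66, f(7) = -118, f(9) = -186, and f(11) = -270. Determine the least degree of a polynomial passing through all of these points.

Forward differences of the values at s = -1, 1, 3, 5, 7, 9, 11:
  f  : -6  -10  -30  -66  -118  -186  -270
  Δ  : -4  -20  -36  -52  -68  -84
  Δ^2: -16  -16  -16  -16  -16
  Δ^3: 0  0  0  0
  Δ^4: 0  0  0
  Δ^5: 0  0
  Δ^6: 0
The second differences are constant (-16) and nonzero, while all higher differences vanish, so the minimal degree is 2.

2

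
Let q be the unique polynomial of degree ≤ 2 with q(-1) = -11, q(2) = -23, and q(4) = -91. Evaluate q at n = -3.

-63

Write q(n) = an^2 + bn + c. Substituting each data point gives a linear system:
  a - b + c = -11
  4a + 2b + c = -23
  16a + 4b + c = -91
Solving the system yields a = -6, b = 2, c = -3.
So q(n) = -6n² + 2n - 3.
Then q(-3) = -63.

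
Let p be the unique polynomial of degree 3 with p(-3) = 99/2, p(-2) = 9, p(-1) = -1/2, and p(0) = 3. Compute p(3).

-177/2

Forward differences of the values at n = -3, -2, -1, 0:
  p  : 99/2  9  -1/2  3
  Δ  : -81/2  -19/2  7/2
  Δ^2: 31  13
  Δ^3: -18
The third differences are constant, confirming degree 3.
Interpolating (Newton forward form) and evaluating at n = 3 gives p(3) = -177/2.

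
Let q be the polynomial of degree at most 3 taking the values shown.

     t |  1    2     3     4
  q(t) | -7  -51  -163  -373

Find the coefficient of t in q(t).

3

Write q(t) = at^3 + bt^2 + ct + d. Substituting each data point gives a linear system:
  a + b + c + d = -7
  8a + 4b + 2c + d = -51
  27a + 9b + 3c + d = -163
  64a + 16b + 4c + d = -373
Solving the system yields a = -5, b = -4, c = 3, d = -1.
So q(t) = -5t^3 - 4t^2 + 3t - 1.
The coefficient of t is 3.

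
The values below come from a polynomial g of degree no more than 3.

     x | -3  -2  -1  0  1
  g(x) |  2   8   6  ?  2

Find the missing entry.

2

The 4 known points determine the degree-3 polynomial uniquely.
Write g(x) = ax^3 + bx^2 + cx + d. Substituting each data point gives a linear system:
  -27a + 9b - 3c + d = 2
  -8a + 4b - 2c + d = 8
  -a + b - c + d = 6
  a + b + c + d = 2
Solving the system yields a = 1, b = 2, c = -3, d = 2.
So g(x) = x³ + 2x² - 3x + 2.
Then g(0) = 2.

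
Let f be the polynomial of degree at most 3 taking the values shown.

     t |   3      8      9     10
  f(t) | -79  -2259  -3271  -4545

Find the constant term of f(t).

Write f(t) = at^3 + bt^2 + ct + d. Substituting each data point gives a linear system:
  27a + 9b + 3c + d = -79
  512a + 64b + 8c + d = -2259
  729a + 81b + 9c + d = -3271
  1000a + 100b + 10c + d = -4545
Solving the system yields a = -5, b = 4, c = 5, d = 5.
So f(t) = -5t^3 + 4t^2 + 5t + 5.
The constant term is 5.

5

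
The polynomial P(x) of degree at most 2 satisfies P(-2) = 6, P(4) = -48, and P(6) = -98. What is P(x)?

Write P(x) = ax^2 + bx + c. Substituting each data point gives a linear system:
  4a - 2b + c = 6
  16a + 4b + c = -48
  36a + 6b + c = -98
Solving the system yields a = -2, b = -5, c = 4.
So P(x) = -2x^2 - 5x + 4.
Check: P(6) = -98. ✓

P(x) = -2x^2 - 5x + 4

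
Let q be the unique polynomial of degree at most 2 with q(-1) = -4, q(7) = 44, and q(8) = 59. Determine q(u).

Using the Lagrange interpolation formula with nodes -1, 7, 8:
  L_0(u) = (u - 7)(u - 8) / 72
  L_1(u) = (u + 1)(u - 8) / -8
  L_2(u) = (u + 1)(u - 7) / 9
Then q(u) = -4·L_0(u) + 44·L_1(u) + 59·L_2(u).
Expanding and collecting terms gives q(u) = u² - 5.
Check: q(8) = 59. ✓

q(u) = u^2 - 5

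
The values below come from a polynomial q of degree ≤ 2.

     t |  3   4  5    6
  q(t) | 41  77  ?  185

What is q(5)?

The 3 known points determine the degree-2 polynomial uniquely.
Write q(t) = at^2 + bt + c. Substituting each data point gives a linear system:
  9a + 3b + c = 41
  16a + 4b + c = 77
  36a + 6b + c = 185
Solving the system yields a = 6, b = -6, c = 5.
So q(t) = 6t^2 - 6t + 5.
Then q(5) = 125.

125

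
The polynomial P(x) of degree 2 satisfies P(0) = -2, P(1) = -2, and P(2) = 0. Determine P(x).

Write P(x) = ax^2 + bx + c. Substituting each data point gives a linear system:
  c = -2
  a + b + c = -2
  4a + 2b + c = 0
Solving the system yields a = 1, b = -1, c = -2.
So P(x) = x^2 - x - 2.
Check: P(2) = 0. ✓

P(x) = x^2 - x - 2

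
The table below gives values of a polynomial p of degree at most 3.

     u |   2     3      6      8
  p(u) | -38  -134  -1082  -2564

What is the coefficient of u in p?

Write p(u) = au^3 + bu^2 + cu + d. Substituting each data point gives a linear system:
  8a + 4b + 2c + d = -38
  27a + 9b + 3c + d = -134
  216a + 36b + 6c + d = -1082
  512a + 64b + 8c + d = -2564
Solving the system yields a = -5, b = 0, c = -1, d = 4.
So p(u) = -5u^3 - u + 4.
The coefficient of u is -1.

-1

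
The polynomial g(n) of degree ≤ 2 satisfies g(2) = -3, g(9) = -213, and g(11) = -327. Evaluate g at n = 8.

Using the Lagrange interpolation formula with nodes 2, 9, 11:
  L_0(n) = (n - 9)(n - 11) / 63
  L_1(n) = (n - 2)(n - 11) / -14
  L_2(n) = (n - 2)(n - 9) / 18
Then g(n) = -3·L_0(n) - 213·L_1(n) - 327·L_2(n).
Expanding and collecting terms gives g(n) = -3n^2 + 3n + 3.
Evaluating at n = 8: g(8) = -165.

-165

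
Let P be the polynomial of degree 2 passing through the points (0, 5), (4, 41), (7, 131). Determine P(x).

Using the Lagrange interpolation formula with nodes 0, 4, 7:
  L_0(x) = (x - 4)(x - 7) / 28
  L_1(x) = x(x - 7) / -12
  L_2(x) = x(x - 4) / 21
Then P(x) = 5·L_0(x) + 41·L_1(x) + 131·L_2(x).
Expanding and collecting terms gives P(x) = 3x^2 - 3x + 5.
Check: P(0) = 5. ✓

P(x) = 3x^2 - 3x + 5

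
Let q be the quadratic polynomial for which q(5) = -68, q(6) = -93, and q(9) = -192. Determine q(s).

q(s) = -2s^2 - 3s - 3

Using the Lagrange interpolation formula with nodes 5, 6, 9:
  L_0(s) = (s - 6)(s - 9) / 4
  L_1(s) = (s - 5)(s - 9) / -3
  L_2(s) = (s - 5)(s - 6) / 12
Then q(s) = -68·L_0(s) - 93·L_1(s) - 192·L_2(s).
Expanding and collecting terms gives q(s) = -2s^2 - 3s - 3.
Check: q(6) = -93. ✓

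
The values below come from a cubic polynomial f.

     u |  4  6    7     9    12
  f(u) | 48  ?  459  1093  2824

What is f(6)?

The 4 known points determine the degree-3 polynomial uniquely.
Write f(u) = au^3 + bu^2 + cu + d. Substituting each data point gives a linear system:
  64a + 16b + 4c + d = 48
  343a + 49b + 7c + d = 459
  729a + 81b + 9c + d = 1093
  1728a + 144b + 12c + d = 2824
Solving the system yields a = 2, b = -4, c = -5, d = 4.
So f(u) = 2u^3 - 4u^2 - 5u + 4.
Then f(6) = 262.

262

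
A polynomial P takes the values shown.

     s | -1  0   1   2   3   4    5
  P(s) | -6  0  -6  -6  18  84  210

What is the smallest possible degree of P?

3

Forward differences of the values at s = -1, 0, 1, 2, 3, 4, 5:
  P  : -6  0  -6  -6  18  84  210
  Δ  : 6  -6  0  24  66  126
  Δ^2: -12  6  24  42  60
  Δ^3: 18  18  18  18
  Δ^4: 0  0  0
  Δ^5: 0  0
  Δ^6: 0
The third differences are constant (18) and nonzero, while all higher differences vanish, so the minimal degree is 3.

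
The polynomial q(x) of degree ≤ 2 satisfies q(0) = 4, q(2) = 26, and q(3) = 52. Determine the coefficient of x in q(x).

Write q(x) = ax^2 + bx + c. Substituting each data point gives a linear system:
  c = 4
  4a + 2b + c = 26
  9a + 3b + c = 52
Solving the system yields a = 5, b = 1, c = 4.
So q(x) = 5x² + x + 4.
The coefficient of x is 1.

1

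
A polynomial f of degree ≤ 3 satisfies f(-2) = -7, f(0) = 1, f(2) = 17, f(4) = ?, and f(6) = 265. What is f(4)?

89

On equispaced nodes a degree-3 polynomial has vanishing fourth forward difference, so
  f(-2) - 4·f(0) + 6·f(2) - 4·f(4) + f(6) = 0.
Substituting the known values and solving for f(4):
  -4·f(4) = -356
  f(4) = 89.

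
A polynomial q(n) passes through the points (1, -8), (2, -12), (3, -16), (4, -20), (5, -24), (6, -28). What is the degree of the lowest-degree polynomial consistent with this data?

Forward differences of the values at n = 1, 2, 3, 4, 5, 6:
  q  : -8  -12  -16  -20  -24  -28
  Δ  : -4  -4  -4  -4  -4
  Δ^2: 0  0  0  0
  Δ^3: 0  0  0
  Δ^4: 0  0
  Δ^5: 0
The first differences are constant (-4) and nonzero, while all higher differences vanish, so the minimal degree is 1.

1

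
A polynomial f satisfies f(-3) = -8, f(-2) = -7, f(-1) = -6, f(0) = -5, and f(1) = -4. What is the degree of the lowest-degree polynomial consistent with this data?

1

Forward differences of the values at s = -3, -2, -1, 0, 1:
  f  : -8  -7  -6  -5  -4
  Δ  : 1  1  1  1
  Δ^2: 0  0  0
  Δ^3: 0  0
  Δ^4: 0
The first differences are constant (1) and nonzero, while all higher differences vanish, so the minimal degree is 1.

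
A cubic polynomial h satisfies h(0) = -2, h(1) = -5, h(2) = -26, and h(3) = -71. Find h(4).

-146

Write h(t) = at^3 + bt^2 + ct + d. Substituting each data point gives a linear system:
  d = -2
  a + b + c + d = -5
  8a + 4b + 2c + d = -26
  27a + 9b + 3c + d = -71
Solving the system yields a = -1, b = -6, c = 4, d = -2.
So h(t) = -t^3 - 6t^2 + 4t - 2.
Then h(4) = -146.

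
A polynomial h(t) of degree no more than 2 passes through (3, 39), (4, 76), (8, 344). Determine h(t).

h(t) = 6t^2 - 5t

Write h(t) = at^2 + bt + c. Substituting each data point gives a linear system:
  9a + 3b + c = 39
  16a + 4b + c = 76
  64a + 8b + c = 344
Solving the system yields a = 6, b = -5, c = 0.
So h(t) = 6t^2 - 5t.
Check: h(8) = 344. ✓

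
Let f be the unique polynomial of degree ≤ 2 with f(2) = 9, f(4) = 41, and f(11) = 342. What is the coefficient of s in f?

Write f(s) = as^2 + bs + c. Substituting each data point gives a linear system:
  4a + 2b + c = 9
  16a + 4b + c = 41
  121a + 11b + c = 342
Solving the system yields a = 3, b = -2, c = 1.
So f(s) = 3s^2 - 2s + 1.
The coefficient of s is -2.

-2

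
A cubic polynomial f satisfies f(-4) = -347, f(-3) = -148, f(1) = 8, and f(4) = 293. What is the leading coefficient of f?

5

Write f(s) = as^3 + bs^2 + cs + d. Substituting each data point gives a linear system:
  -64a + 16b - 4c + d = -347
  -27a + 9b - 3c + d = -148
  a + b + c + d = 8
  64a + 16b + 4c + d = 293
Solving the system yields a = 5, b = -2, c = 0, d = 5.
So f(s) = 5s³ - 2s² + 5.
The leading coefficient is 5.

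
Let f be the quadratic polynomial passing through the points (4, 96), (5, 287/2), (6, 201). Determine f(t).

Write f(t) = at^2 + bt + c. Substituting each data point gives a linear system:
  16a + 4b + c = 96
  25a + 5b + c = 287/2
  36a + 6b + c = 201
Solving the system yields a = 5, b = 5/2, c = 6.
So f(t) = 5t^2 + (5/2)t + 6.
Check: f(4) = 96. ✓

f(t) = 5t^2 + (5/2)t + 6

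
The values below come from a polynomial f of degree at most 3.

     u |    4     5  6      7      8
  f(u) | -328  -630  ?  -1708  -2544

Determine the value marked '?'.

-1080

The 4 known points determine the degree-3 polynomial uniquely.
Write f(u) = au^3 + bu^2 + cu + d. Substituting each data point gives a linear system:
  64a + 16b + 4c + d = -328
  125a + 25b + 5c + d = -630
  343a + 49b + 7c + d = -1708
  512a + 64b + 8c + d = -2544
Solving the system yields a = -5, b = 1, c = -6, d = 0.
So f(u) = -5u³ + u² - 6u.
Then f(6) = -1080.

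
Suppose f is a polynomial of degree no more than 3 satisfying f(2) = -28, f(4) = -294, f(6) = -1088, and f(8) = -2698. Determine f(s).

f(s) = -6s^3 + 6s^2 - s - 2

Write f(s) = as^3 + bs^2 + cs + d. Substituting each data point gives a linear system:
  8a + 4b + 2c + d = -28
  64a + 16b + 4c + d = -294
  216a + 36b + 6c + d = -1088
  512a + 64b + 8c + d = -2698
Solving the system yields a = -6, b = 6, c = -1, d = -2.
So f(s) = -6s³ + 6s² - s - 2.
Check: f(4) = -294. ✓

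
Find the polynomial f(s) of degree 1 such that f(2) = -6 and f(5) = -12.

f(s) = -2s - 2

Write f(s) = as + b. Substituting each data point gives a linear system:
  2a + b = -6
  5a + b = -12
Solving the system yields a = -2, b = -2.
So f(s) = -2s - 2.
Check: f(2) = -6. ✓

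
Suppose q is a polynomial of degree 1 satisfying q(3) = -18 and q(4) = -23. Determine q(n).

Using the Lagrange interpolation formula with nodes 3, 4:
  L_0(n) = (n - 4) / -1
  L_1(n) = (n - 3) / 1
Then q(n) = -18·L_0(n) - 23·L_1(n).
Expanding and collecting terms gives q(n) = -5n - 3.
Check: q(3) = -18. ✓

q(n) = -5n - 3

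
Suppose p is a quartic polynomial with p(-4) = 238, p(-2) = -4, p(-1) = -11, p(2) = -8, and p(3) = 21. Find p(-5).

Using the Lagrange interpolation formula with nodes -4, -2, -1, 2, 3:
  L_0(x) = (x + 2)(x + 1)(x - 2)(x - 3) / 252
  L_1(x) = (x + 4)(x + 1)(x - 2)(x - 3) / -40
  L_2(x) = (x + 4)(x + 2)(x - 2)(x - 3) / 36
  L_3(x) = (x + 4)(x + 2)(x + 1)(x - 3) / -72
  L_4(x) = (x + 4)(x + 2)(x + 1)(x - 2) / 140
Then p(x) = 238·L_0(x) - 4·L_1(x) - 11·L_2(x) - 8·L_3(x) + 21·L_4(x).
Expanding and collecting terms gives p(x) = x^4 - x^3 - 4x^2 + 3x - 6.
Evaluating at x = -5: p(-5) = 629.

629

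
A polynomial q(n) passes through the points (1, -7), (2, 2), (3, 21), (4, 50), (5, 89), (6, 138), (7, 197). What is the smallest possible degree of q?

2

Forward differences of the values at n = 1, 2, 3, 4, 5, 6, 7:
  q  : -7  2  21  50  89  138  197
  Δ  : 9  19  29  39  49  59
  Δ^2: 10  10  10  10  10
  Δ^3: 0  0  0  0
  Δ^4: 0  0  0
  Δ^5: 0  0
  Δ^6: 0
The second differences are constant (10) and nonzero, while all higher differences vanish, so the minimal degree is 2.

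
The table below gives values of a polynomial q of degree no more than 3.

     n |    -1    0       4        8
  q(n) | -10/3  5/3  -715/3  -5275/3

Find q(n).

Using the Lagrange interpolation formula with nodes -1, 0, 4, 8:
  L_0(n) = n(n - 4)(n - 8) / -45
  L_1(n) = (n + 1)(n - 4)(n - 8) / 32
  L_2(n) = (n + 1)n(n - 8) / -80
  L_3(n) = (n + 1)n(n - 4) / 288
Then q(n) = -10/3·L_0(n) + 5/3·L_1(n) - 715/3·L_2(n) - 5275/3·L_3(n).
Expanding and collecting terms gives q(n) = -3n³ - 4n² + 4n + 5/3.
Check: q(8) = -5275/3. ✓

q(n) = -3n^3 - 4n^2 + 4n + 5/3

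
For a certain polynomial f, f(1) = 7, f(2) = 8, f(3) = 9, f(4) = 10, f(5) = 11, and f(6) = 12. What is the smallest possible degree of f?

1

Forward differences of the values at n = 1, 2, 3, 4, 5, 6:
  f  : 7  8  9  10  11  12
  Δ  : 1  1  1  1  1
  Δ^2: 0  0  0  0
  Δ^3: 0  0  0
  Δ^4: 0  0
  Δ^5: 0
The first differences are constant (1) and nonzero, while all higher differences vanish, so the minimal degree is 1.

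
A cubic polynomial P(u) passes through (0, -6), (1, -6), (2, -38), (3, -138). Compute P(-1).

-2

Forward differences of the values at u = 0, 1, 2, 3:
  P  : -6  -6  -38  -138
  Δ  : 0  -32  -100
  Δ^2: -32  -68
  Δ^3: -36
The third differences are constant, confirming degree 3.
Interpolating (Newton forward form) and evaluating at u = -1 gives P(-1) = -2.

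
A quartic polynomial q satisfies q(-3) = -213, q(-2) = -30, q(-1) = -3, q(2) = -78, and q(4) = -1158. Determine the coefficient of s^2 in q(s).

4

Write q(s) = as^4 + bs^3 + cs^2 + ds + e. Substituting each data point gives a linear system:
  81a - 27b + 9c - 3d + e = -213
  16a - 8b + 4c - 2d + e = -30
  a - b + c - d + e = -3
  16a + 8b + 4c + 2d + e = -78
  256a + 64b + 16c + 4d + e = -1158
Solving the system yields a = -4, b = -3, c = 4, d = 0, e = -6.
So q(s) = -4s^4 - 3s^3 + 4s^2 - 6.
The coefficient of s^2 is 4.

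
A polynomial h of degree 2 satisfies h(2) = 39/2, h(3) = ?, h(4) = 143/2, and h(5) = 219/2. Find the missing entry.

83/2

The 3 known points determine the degree-2 polynomial uniquely.
Write h(s) = as^2 + bs + c. Substituting each data point gives a linear system:
  4a + 2b + c = 39/2
  16a + 4b + c = 143/2
  25a + 5b + c = 219/2
Solving the system yields a = 4, b = 2, c = -1/2.
So h(s) = 4s² + 2s - 1/2.
Then h(3) = 83/2.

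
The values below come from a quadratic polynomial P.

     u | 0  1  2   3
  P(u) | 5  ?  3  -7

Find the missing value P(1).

On equispaced nodes a degree-2 polynomial has vanishing third forward difference, so
  - P(0) + 3·P(1) - 3·P(2) + P(3) = 0.
Substituting the known values and solving for P(1):
  3·P(1) = 21
  P(1) = 7.

7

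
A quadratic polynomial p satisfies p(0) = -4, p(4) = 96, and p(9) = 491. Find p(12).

Using the Lagrange interpolation formula with nodes 0, 4, 9:
  L_0(n) = (n - 4)(n - 9) / 36
  L_1(n) = n(n - 9) / -20
  L_2(n) = n(n - 4) / 45
Then p(n) = -4·L_0(n) + 96·L_1(n) + 491·L_2(n).
Expanding and collecting terms gives p(n) = 6n^2 + n - 4.
Evaluating at n = 12: p(12) = 872.

872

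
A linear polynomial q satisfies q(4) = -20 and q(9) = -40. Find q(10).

-44

Using the Lagrange interpolation formula with nodes 4, 9:
  L_0(x) = (x - 9) / -5
  L_1(x) = (x - 4) / 5
Then q(x) = -20·L_0(x) - 40·L_1(x).
Expanding and collecting terms gives q(x) = -4x - 4.
Evaluating at x = 10: q(10) = -44.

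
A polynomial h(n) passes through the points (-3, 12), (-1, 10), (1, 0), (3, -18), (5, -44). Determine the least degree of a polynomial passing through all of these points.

2

Forward differences of the values at n = -3, -1, 1, 3, 5:
  h  : 12  10  0  -18  -44
  Δ  : -2  -10  -18  -26
  Δ^2: -8  -8  -8
  Δ^3: 0  0
  Δ^4: 0
The second differences are constant (-8) and nonzero, while all higher differences vanish, so the minimal degree is 2.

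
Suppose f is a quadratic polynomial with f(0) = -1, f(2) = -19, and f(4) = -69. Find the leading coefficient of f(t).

Write f(t) = at^2 + bt + c. Substituting each data point gives a linear system:
  c = -1
  4a + 2b + c = -19
  16a + 4b + c = -69
Solving the system yields a = -4, b = -1, c = -1.
So f(t) = -4t² - t - 1.
The leading coefficient is -4.

-4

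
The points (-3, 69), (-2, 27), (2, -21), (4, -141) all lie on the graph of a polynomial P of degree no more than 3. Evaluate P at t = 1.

-3

Write P(t) = at^3 + bt^2 + ct + d. Substituting each data point gives a linear system:
  -27a + 9b - 3c + d = 69
  -8a + 4b - 2c + d = 27
  8a + 4b + 2c + d = -21
  64a + 16b + 4c + d = -141
Solving the system yields a = -2, b = 0, c = -4, d = 3.
So P(t) = -2t^3 - 4t + 3.
Then P(1) = -3.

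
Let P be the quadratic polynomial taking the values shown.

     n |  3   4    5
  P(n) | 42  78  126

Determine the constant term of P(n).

6

Write P(n) = an^2 + bn + c. Substituting each data point gives a linear system:
  9a + 3b + c = 42
  16a + 4b + c = 78
  25a + 5b + c = 126
Solving the system yields a = 6, b = -6, c = 6.
So P(n) = 6n^2 - 6n + 6.
The constant term is 6.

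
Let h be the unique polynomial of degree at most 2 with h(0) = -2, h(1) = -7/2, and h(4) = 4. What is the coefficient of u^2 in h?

Write h(u) = au^2 + bu + c. Substituting each data point gives a linear system:
  c = -2
  a + b + c = -7/2
  16a + 4b + c = 4
Solving the system yields a = 1, b = -5/2, c = -2.
So h(u) = u² - (5/2)u - 2.
The leading coefficient is 1.

1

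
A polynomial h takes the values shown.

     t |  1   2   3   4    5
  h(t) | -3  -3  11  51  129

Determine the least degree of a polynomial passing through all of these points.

3

Forward differences of the values at t = 1, 2, 3, 4, 5:
  h  : -3  -3  11  51  129
  Δ  : 0  14  40  78
  Δ^2: 14  26  38
  Δ^3: 12  12
  Δ^4: 0
The third differences are constant (12) and nonzero, while all higher differences vanish, so the minimal degree is 3.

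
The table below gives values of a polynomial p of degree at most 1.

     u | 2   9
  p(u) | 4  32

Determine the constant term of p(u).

Write p(u) = au + b. Substituting each data point gives a linear system:
  2a + b = 4
  9a + b = 32
Solving the system yields a = 4, b = -4.
So p(u) = 4u - 4.
The constant term is -4.

-4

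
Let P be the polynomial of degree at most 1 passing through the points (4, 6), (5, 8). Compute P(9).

16

Write P(u) = au + b. Substituting each data point gives a linear system:
  4a + b = 6
  5a + b = 8
Solving the system yields a = 2, b = -2.
So P(u) = 2u - 2.
Then P(9) = 16.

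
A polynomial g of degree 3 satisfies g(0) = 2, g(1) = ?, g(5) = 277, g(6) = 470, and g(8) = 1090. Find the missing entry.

5

The 4 known points determine the degree-3 polynomial uniquely.
Write g(u) = au^3 + bu^2 + cu + d. Substituting each data point gives a linear system:
  d = 2
  125a + 25b + 5c + d = 277
  216a + 36b + 6c + d = 470
  512a + 64b + 8c + d = 1090
Solving the system yields a = 2, b = 1, c = 0, d = 2.
So g(u) = 2u^3 + u^2 + 2.
Then g(1) = 5.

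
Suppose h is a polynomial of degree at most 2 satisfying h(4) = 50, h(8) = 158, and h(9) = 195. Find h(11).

281

Using the Lagrange interpolation formula with nodes 4, 8, 9:
  L_0(s) = (s - 8)(s - 9) / 20
  L_1(s) = (s - 4)(s - 9) / -4
  L_2(s) = (s - 4)(s - 8) / 5
Then h(s) = 50·L_0(s) + 158·L_1(s) + 195·L_2(s).
Expanding and collecting terms gives h(s) = 2s^2 + 3s + 6.
Evaluating at s = 11: h(11) = 281.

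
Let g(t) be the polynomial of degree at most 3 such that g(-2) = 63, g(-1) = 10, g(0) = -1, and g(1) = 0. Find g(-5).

Write g(t) = at^3 + bt^2 + ct + d. Substituting each data point gives a linear system:
  -8a + 4b - 2c + d = 63
  -a + b - c + d = 10
  d = -1
  a + b + c + d = 0
Solving the system yields a = -5, b = 6, c = 0, d = -1.
So g(t) = -5t^3 + 6t^2 - 1.
Then g(-5) = 774.

774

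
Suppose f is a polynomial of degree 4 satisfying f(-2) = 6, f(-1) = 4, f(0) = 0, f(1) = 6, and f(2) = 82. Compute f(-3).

Write f(t) = at^4 + bt^3 + ct^2 + dt + e. Substituting each data point gives a linear system:
  16a - 8b + 4c - 2d + e = 6
  a - b + c - d + e = 4
  e = 0
  a + b + c + d + e = 6
  16a + 8b + 4c + 2d + e = 82
Solving the system yields a = 2, b = 6, c = 3, d = -5, e = 0.
So f(t) = 2t^4 + 6t^3 + 3t^2 - 5t.
Then f(-3) = 42.

42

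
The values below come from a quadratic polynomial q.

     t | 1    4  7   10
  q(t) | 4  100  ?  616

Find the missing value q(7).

On equispaced nodes a degree-2 polynomial has vanishing third forward difference, so
  - q(1) + 3·q(4) - 3·q(7) + q(10) = 0.
Substituting the known values and solving for q(7):
  -3·q(7) = -912
  q(7) = 304.

304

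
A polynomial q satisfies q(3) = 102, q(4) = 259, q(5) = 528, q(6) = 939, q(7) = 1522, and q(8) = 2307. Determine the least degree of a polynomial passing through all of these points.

3

Forward differences of the values at x = 3, 4, 5, 6, 7, 8:
  q  : 102  259  528  939  1522  2307
  Δ  : 157  269  411  583  785
  Δ^2: 112  142  172  202
  Δ^3: 30  30  30
  Δ^4: 0  0
  Δ^5: 0
The third differences are constant (30) and nonzero, while all higher differences vanish, so the minimal degree is 3.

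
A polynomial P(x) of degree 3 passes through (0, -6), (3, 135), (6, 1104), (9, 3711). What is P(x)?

P(x) = 5x^3 + x^2 - x - 6

Using the Lagrange interpolation formula with nodes 0, 3, 6, 9:
  L_0(x) = (x - 3)(x - 6)(x - 9) / -162
  L_1(x) = x(x - 6)(x - 9) / 54
  L_2(x) = x(x - 3)(x - 9) / -54
  L_3(x) = x(x - 3)(x - 6) / 162
Then P(x) = -6·L_0(x) + 135·L_1(x) + 1104·L_2(x) + 3711·L_3(x).
Expanding and collecting terms gives P(x) = 5x³ + x² - x - 6.
Check: P(9) = 3711. ✓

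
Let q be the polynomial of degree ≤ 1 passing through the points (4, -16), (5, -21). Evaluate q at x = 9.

Using the Lagrange interpolation formula with nodes 4, 5:
  L_0(x) = (x - 5) / -1
  L_1(x) = (x - 4) / 1
Then q(x) = -16·L_0(x) - 21·L_1(x).
Expanding and collecting terms gives q(x) = -5x + 4.
Evaluating at x = 9: q(9) = -41.

-41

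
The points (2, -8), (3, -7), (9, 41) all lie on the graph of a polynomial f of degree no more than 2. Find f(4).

Using the Lagrange interpolation formula with nodes 2, 3, 9:
  L_0(u) = (u - 3)(u - 9) / 7
  L_1(u) = (u - 2)(u - 9) / -6
  L_2(u) = (u - 2)(u - 3) / 42
Then f(u) = -8·L_0(u) - 7·L_1(u) + 41·L_2(u).
Expanding and collecting terms gives f(u) = u² - 4u - 4.
Evaluating at u = 4: f(4) = -4.

-4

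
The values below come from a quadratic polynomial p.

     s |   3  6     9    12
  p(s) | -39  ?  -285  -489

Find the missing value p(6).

The 3 known points determine the degree-2 polynomial uniquely.
Write p(s) = as^2 + bs + c. Substituting each data point gives a linear system:
  9a + 3b + c = -39
  81a + 9b + c = -285
  144a + 12b + c = -489
Solving the system yields a = -3, b = -5, c = 3.
So p(s) = -3s^2 - 5s + 3.
Then p(6) = -135.

-135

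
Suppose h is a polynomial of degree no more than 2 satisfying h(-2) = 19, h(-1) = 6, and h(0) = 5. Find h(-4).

81

Forward differences of the values at u = -2, -1, 0:
  h  : 19  6  5
  Δ  : -13  -1
  Δ^2: 12
The second differences are constant, confirming degree 2.
Interpolating (Newton forward form) and evaluating at u = -4 gives h(-4) = 81.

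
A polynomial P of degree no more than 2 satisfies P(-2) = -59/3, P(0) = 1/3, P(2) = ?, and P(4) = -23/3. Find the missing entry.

The 3 known points determine the degree-2 polynomial uniquely.
Write P(s) = as^2 + bs + c. Substituting each data point gives a linear system:
  4a - 2b + c = -59/3
  c = 1/3
  16a + 4b + c = -23/3
Solving the system yields a = -2, b = 6, c = 1/3.
So P(s) = -2s^2 + 6s + 1/3.
Then P(2) = 13/3.

13/3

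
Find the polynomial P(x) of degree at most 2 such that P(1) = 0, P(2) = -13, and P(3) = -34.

P(x) = -4x^2 - x + 5

Using the Lagrange interpolation formula with nodes 1, 2, 3:
  L_0(x) = (x - 2)(x - 3) / 2
  L_1(x) = (x - 1)(x - 3) / -1
  L_2(x) = (x - 1)(x - 2) / 2
Then P(x) = 0·L_0(x) - 13·L_1(x) - 34·L_2(x).
Expanding and collecting terms gives P(x) = -4x^2 - x + 5.
Check: P(3) = -34. ✓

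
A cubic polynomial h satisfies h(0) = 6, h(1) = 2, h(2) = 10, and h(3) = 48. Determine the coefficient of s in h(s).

-4

Write h(s) = as^3 + bs^2 + cs + d. Substituting each data point gives a linear system:
  d = 6
  a + b + c + d = 2
  8a + 4b + 2c + d = 10
  27a + 9b + 3c + d = 48
Solving the system yields a = 3, b = -3, c = -4, d = 6.
So h(s) = 3s^3 - 3s^2 - 4s + 6.
The coefficient of s is -4.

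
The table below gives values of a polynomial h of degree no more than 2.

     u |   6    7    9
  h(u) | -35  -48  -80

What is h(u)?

h(u) = -u^2 + 1

Write h(u) = au^2 + bu + c. Substituting each data point gives a linear system:
  36a + 6b + c = -35
  49a + 7b + c = -48
  81a + 9b + c = -80
Solving the system yields a = -1, b = 0, c = 1.
So h(u) = -u² + 1.
Check: h(6) = -35. ✓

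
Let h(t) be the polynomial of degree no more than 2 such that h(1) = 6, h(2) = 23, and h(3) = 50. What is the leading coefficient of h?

5

Write h(t) = at^2 + bt + c. Substituting each data point gives a linear system:
  a + b + c = 6
  4a + 2b + c = 23
  9a + 3b + c = 50
Solving the system yields a = 5, b = 2, c = -1.
So h(t) = 5t^2 + 2t - 1.
The leading coefficient is 5.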